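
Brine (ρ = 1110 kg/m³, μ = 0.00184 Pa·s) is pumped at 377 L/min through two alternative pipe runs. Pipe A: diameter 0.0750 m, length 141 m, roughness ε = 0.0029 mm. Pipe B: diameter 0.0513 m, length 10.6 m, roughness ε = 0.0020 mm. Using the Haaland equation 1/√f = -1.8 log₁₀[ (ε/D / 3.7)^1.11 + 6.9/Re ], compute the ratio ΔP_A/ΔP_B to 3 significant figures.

Pipe A: V = Q/A = 0.006283/0.004418 = 1.422 m/s; Re = 6.435e+04; ε/D = 3.87e-05; Haaland → f = 0.0197; ΔP_A = f(L/D)(ρV²/2) = 4.159e+04 Pa.
Pipe B: V = Q/A = 0.006283/0.002067 = 3.04 m/s; Re = 9.408e+04; ε/D = 3.9e-05; Haaland → f = 0.01821; ΔP_B = f(L/D)(ρV²/2) = 1.929e+04 Pa.
ΔP_A/ΔP_B = 4.159e+04/1.929e+04 = 2.16.

ΔP_A/ΔP_B ≈ 2.16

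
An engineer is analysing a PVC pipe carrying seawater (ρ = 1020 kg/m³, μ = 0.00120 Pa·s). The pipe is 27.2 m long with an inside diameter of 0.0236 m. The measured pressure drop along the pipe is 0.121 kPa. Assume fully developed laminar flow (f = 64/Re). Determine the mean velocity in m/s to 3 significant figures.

For laminar flow, f = 64/Re with Re = ρVD/μ, so Darcy-Weisbach reduces to ΔP = 32μLV/D². Solving for V: V = ΔP·D²/(32μL) = 121·(0.0236)²/(32·0.0012·27.2) = 0.06452 m/s.
Check: Re = ρVD/μ = 1020·0.06452·0.0236/0.0012 = 1294 < 2300, so the laminar assumption holds.

V ≈ 0.0645 m/s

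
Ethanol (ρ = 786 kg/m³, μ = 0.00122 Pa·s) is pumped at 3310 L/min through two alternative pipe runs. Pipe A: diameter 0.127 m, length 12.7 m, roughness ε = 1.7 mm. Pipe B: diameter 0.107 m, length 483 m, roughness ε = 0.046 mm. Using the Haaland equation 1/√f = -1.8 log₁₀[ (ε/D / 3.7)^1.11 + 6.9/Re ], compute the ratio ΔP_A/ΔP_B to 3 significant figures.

ΔP_A/ΔP_B ≈ 0.0272

Pipe A: V = Q/A = 0.05517/0.01267 = 4.355 m/s; Re = 3.563e+05; ε/D = 0.0134; Haaland → f = 0.04216; ΔP_A = f(L/D)(ρV²/2) = 3.142e+04 Pa.
Pipe B: V = Q/A = 0.05517/0.008992 = 6.135 m/s; Re = 4.229e+05; ε/D = 0.00043; Haaland → f = 0.01727; ΔP_B = f(L/D)(ρV²/2) = 1.153e+06 Pa.
ΔP_A/ΔP_B = 3.142e+04/1.153e+06 = 0.0272.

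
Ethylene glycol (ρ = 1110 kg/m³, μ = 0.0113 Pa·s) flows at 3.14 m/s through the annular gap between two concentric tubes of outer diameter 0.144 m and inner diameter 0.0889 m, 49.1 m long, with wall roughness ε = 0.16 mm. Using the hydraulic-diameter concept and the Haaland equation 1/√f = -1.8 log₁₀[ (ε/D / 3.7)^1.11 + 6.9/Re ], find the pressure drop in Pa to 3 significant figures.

ΔP ≈ 155000 Pa

Hydraulic diameter D_h = 4A/P = D_o - D_i = 0.144 - 0.0889 = 0.0551 m.
Re = ρVD_h/μ = 1110·3.14·0.0551/0.0113 = 1.7e+04.
ε/D_h = 0.00016/0.0551 = 0.0029; Haaland gives 1/√f = -1.8 log₁₀[0.000357+0.000406] = 5.611, so f = 0.03176.
ΔP = f(L/D_h)(ρV²/2) = 0.03176·49.1/0.0551·5472 = 1.549e+05 Pa.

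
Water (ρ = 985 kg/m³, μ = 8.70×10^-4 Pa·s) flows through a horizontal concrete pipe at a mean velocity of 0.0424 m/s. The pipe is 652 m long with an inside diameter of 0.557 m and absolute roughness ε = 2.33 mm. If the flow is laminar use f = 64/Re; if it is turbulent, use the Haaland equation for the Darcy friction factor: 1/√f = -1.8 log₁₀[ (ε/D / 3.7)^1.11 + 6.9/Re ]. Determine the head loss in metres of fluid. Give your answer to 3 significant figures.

h_f ≈ 0.00344 m

Reynolds number Re = ρVD/μ = 985 · 0.0424 · 0.557 / 0.00087 = 2.674e+04.
Re > 4000 → turbulent. Relative roughness ε/D = 0.00233/0.557 = 0.00418. Haaland: 1/√f = -1.8 log₁₀[(0.00418/3.7)^1.11 + 6.9/2.674e+04] = -1.8 log₁₀[0.000536 + 0.000258] = 5.58, so f = 0.03211.
Darcy-Weisbach: ΔP = f(L/D)(ρV²/2) = 0.03211·(652/0.557)·(985·0.0424²/2) = 0.03211·1171·0.8854 = 33.28 Pa.
Head loss h_f = ΔP/(ρg) = 33.28/(985·9.81) = 0.00344 m.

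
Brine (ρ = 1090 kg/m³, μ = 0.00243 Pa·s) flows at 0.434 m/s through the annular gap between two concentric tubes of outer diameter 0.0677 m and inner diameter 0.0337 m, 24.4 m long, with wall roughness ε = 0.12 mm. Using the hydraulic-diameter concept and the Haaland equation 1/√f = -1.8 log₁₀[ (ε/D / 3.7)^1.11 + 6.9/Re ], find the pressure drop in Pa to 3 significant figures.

Hydraulic diameter D_h = 4A/P = D_o - D_i = 0.0677 - 0.0337 = 0.034 m.
Re = ρVD_h/μ = 1090·0.434·0.034/0.00243 = 6619.
ε/D_h = 0.00012/0.034 = 0.00353; Haaland gives 1/√f = -1.8 log₁₀[0.000444+0.00104] = 5.09, so f = 0.03859.
ΔP = f(L/D_h)(ρV²/2) = 0.03859·24.4/0.034·102.7 = 2843 Pa.

ΔP ≈ 2840 Pa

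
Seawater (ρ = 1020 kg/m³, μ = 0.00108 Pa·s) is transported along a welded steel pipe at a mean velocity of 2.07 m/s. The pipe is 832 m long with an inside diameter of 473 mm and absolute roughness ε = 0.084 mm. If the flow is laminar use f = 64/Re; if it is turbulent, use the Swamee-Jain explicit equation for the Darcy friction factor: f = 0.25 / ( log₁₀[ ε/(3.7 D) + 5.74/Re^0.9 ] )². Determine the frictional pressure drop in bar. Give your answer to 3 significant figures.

ΔP ≈ 0.561 bar

Reynolds number Re = ρVD/μ = 1020 · 2.07 · 0.473 / 0.00108 = 9.247e+05.
Re > 4000 → turbulent. Relative roughness ε/D = 8.4e-05/0.473 = 0.000178. Swamee-Jain: f = 0.25/(log₁₀[0.000178/3.7 + 5.74/9.247e+05^0.9])² = 0.25/(log₁₀[4.8e-05 + 2.45e-05])² = 0.25/(-4.14)² = 0.01459.
Darcy-Weisbach: ΔP = f(L/D)(ρV²/2) = 0.01459·(832/0.473)·(1020·2.07²/2) = 0.01459·1759·2185 = 5.608e+04 Pa.
ΔP = 5.608e+04 Pa = 0.561 bar.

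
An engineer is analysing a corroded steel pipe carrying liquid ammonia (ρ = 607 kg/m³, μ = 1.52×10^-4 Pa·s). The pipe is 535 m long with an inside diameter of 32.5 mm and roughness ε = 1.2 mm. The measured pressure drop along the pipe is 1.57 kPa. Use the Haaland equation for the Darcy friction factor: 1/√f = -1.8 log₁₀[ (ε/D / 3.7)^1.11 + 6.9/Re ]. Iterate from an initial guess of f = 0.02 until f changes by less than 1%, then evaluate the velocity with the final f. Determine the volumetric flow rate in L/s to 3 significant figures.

Rearranging Darcy-Weisbach: V = √(2·ΔP·D/(f·L·ρ)). With ε/D = 0.0012/0.0325 = 0.0369, iterate starting from f = 0.02:
  f = 0.02 → V = √(2·1570·0.0325/(0.02·535·607)) = 0.1253 m/s; Re = ρVD/μ = 1.627e+04; f → 0.06427
  f = 0.06427 → V = 0.06992 m/s; Re = 9075; f → 0.06559
  f = 0.06559 → V = 0.06922 m/s; Re = 8984; f → 0.06562
Converged (Δf/f < 1%). With the final f = 0.06562: V = √(2·1570·0.0325/(0.06562·535·607)) = 0.0692 m/s.
Q = V·A = 0.0692·(π/4·0.0325²) = 5.741e-05 m³/s = 0.0574 L/s.

Q ≈ 0.0574 L/s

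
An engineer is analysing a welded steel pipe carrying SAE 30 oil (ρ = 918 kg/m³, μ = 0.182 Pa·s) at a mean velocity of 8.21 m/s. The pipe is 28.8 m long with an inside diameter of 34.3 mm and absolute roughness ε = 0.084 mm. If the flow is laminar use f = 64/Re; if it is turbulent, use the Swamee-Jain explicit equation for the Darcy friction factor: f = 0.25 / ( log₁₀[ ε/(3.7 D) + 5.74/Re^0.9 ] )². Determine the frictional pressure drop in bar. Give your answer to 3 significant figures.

Reynolds number Re = ρVD/μ = 918 · 8.21 · 0.0343 / 0.182 = 1420.
Re < 2300 → laminar flow, so f = 64/Re = 64/1420 = 0.04506 (the turbulent correlation is not needed).
Darcy-Weisbach: ΔP = f(L/D)(ρV²/2) = 0.04506·(28.8/0.0343)·(918·8.21²/2) = 0.04506·839.7·3.094e+04 = 1.17e+06 Pa.
ΔP = 1.17e+06 Pa = 11.7 bar.

ΔP ≈ 11.7 bar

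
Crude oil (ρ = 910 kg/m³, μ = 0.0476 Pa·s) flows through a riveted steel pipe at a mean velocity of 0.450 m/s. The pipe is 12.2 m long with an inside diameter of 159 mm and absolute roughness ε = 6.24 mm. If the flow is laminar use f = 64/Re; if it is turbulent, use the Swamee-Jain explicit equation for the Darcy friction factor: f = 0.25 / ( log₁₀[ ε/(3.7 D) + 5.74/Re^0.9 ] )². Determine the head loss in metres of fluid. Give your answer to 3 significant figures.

h_f ≈ 0.0371 m

Reynolds number Re = ρVD/μ = 910 · 0.45 · 0.159 / 0.0476 = 1368.
Re < 2300 → laminar flow, so f = 64/Re = 64/1368 = 0.04679 (the turbulent correlation is not needed).
Darcy-Weisbach: ΔP = f(L/D)(ρV²/2) = 0.04679·(12.2/0.159)·(910·0.45²/2) = 0.04679·76.73·92.14 = 330.8 Pa.
Head loss h_f = ΔP/(ρg) = 330.8/(910·9.81) = 0.0371 m.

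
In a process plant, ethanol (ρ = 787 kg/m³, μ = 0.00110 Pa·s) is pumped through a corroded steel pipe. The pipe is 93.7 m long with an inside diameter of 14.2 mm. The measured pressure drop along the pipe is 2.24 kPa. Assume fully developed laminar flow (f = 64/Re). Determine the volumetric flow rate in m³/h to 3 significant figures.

Q ≈ 0.0781 m³/h

For laminar flow, f = 64/Re with Re = ρVD/μ, so Darcy-Weisbach reduces to ΔP = 32μLV/D². Solving for V: V = ΔP·D²/(32μL) = 2240·(0.0142)²/(32·0.0011·93.7) = 0.1369 m/s.
Check: Re = ρVD/μ = 787·0.1369·0.0142/0.0011 = 1391 < 2300, so the laminar assumption holds.
Q = V·A = 0.1369·(π/4·0.0142²) = 2.169e-05 m³/s = 0.0781 m³/h.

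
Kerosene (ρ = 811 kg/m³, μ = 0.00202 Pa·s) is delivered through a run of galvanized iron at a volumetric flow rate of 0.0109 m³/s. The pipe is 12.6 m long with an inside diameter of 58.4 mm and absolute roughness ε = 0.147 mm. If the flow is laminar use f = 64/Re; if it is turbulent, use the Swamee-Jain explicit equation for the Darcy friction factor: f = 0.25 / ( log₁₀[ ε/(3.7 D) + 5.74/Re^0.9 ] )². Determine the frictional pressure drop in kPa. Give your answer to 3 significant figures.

Cross-sectional area A = πD²/4 = π(0.0584)²/4 = 0.002679 m²; mean velocity V = Q/A = 0.0109/0.002679 = 4.069 m/s.
Reynolds number Re = ρVD/μ = 811 · 4.069 · 0.0584 / 0.00202 = 9.541e+04.
Re > 4000 → turbulent. Relative roughness ε/D = 0.000147/0.0584 = 0.00252. Swamee-Jain: f = 0.25/(log₁₀[0.00252/3.7 + 5.74/9.541e+04^0.9])² = 0.25/(log₁₀[0.00068 + 0.000189])² = 0.25/(-3.061)² = 0.02669.
Darcy-Weisbach: ΔP = f(L/D)(ρV²/2) = 0.02669·(12.6/0.0584)·(811·4.069²/2) = 0.02669·215.8·6714 = 3.866e+04 Pa.
ΔP = 3.866e+04 Pa = 38.7 kPa.

ΔP ≈ 38.7 kPa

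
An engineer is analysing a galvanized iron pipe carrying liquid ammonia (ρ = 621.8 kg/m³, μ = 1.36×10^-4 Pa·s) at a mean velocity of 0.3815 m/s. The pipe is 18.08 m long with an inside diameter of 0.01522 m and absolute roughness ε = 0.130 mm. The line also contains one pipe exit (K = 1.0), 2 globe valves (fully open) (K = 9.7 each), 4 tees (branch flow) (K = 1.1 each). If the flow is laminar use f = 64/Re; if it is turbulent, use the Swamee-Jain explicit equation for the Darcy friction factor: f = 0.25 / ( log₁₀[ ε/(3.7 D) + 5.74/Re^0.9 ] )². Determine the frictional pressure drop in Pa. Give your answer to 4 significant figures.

Reynolds number Re = ρVD/μ = 621.8 · 0.3815 · 0.01522 / 0.000136 = 2.655e+04.
Re > 4000 → turbulent. Relative roughness ε/D = 0.00013/0.01522 = 0.00854. Swamee-Jain: f = 0.25/(log₁₀[0.00854/3.7 + 5.74/2.655e+04^0.9])² = 0.25/(log₁₀[0.00231 + 0.000599])² = 0.25/(-2.537)² = 0.03886.
Total minor-loss coefficient ΣK = 1·1 + 2·9.7 + 4·1.1 = 24.8.
ΔP = [f·L/D + ΣK]·(ρV²/2) = [0.03886·18.08/0.01522 + 24.8]·(621.8·0.3815²/2) = [46.16 + 24.8]·45.25 = 3211 Pa.

ΔP ≈ 3211 Pa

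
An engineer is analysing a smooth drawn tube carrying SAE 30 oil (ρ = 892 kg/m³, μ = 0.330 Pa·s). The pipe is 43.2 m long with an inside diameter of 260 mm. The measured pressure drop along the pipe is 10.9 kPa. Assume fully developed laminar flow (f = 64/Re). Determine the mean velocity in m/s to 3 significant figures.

V ≈ 1.62 m/s

For laminar flow, f = 64/Re with Re = ρVD/μ, so Darcy-Weisbach reduces to ΔP = 32μLV/D². Solving for V: V = ΔP·D²/(32μL) = 1.09e+04·(0.26)²/(32·0.33·43.2) = 1.615 m/s.
Check: Re = ρVD/μ = 892·1.615·0.26/0.33 = 1135 < 2300, so the laminar assumption holds.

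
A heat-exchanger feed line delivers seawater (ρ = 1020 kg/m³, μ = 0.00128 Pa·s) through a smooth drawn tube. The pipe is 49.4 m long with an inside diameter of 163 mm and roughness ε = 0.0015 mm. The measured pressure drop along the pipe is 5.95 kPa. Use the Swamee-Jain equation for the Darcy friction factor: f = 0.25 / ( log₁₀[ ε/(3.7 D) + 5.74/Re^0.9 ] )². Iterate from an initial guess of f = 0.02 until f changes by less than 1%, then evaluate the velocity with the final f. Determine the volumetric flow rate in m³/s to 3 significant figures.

Q ≈ 0.0328 m³/s

Rearranging Darcy-Weisbach: V = √(2·ΔP·D/(f·L·ρ)). With ε/D = 1.5e-06/0.163 = 9.2e-06, iterate starting from f = 0.02:
  f = 0.02 → V = √(2·5950·0.163/(0.02·49.4·1020)) = 1.387 m/s; Re = ρVD/μ = 1.802e+05; f → 0.01593
  f = 0.01593 → V = 1.554 m/s; Re = 2.019e+05; f → 0.01559
  f = 0.01559 → V = 1.571 m/s; Re = 2.041e+05; f → 0.01556
Converged (Δf/f < 1%). With the final f = 0.01556: V = √(2·5950·0.163/(0.01556·49.4·1020)) = 1.573 m/s.
Q = V·A = 1.573·(π/4·0.163²) = 0.03283 m³/s = 0.0328 m³/s.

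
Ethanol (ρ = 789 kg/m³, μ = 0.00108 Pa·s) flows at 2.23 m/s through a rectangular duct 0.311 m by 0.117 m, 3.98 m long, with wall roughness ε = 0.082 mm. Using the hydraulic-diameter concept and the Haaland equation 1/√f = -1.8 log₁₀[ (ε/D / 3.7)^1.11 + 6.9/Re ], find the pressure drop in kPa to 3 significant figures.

Hydraulic diameter D_h = 4A/P = 4·(0.311·0.117)/(2·(0.311+0.117)) = 0.1455/0.856 = 0.17 m.
Re = ρVD_h/μ = 789·2.23·0.17/0.00108 = 2.77e+05.
ε/D_h = 8.2e-05/0.17 = 0.000482; Haaland gives 1/√f = -1.8 log₁₀[4.87e-05+2.49e-05] = 7.439, so f = 0.01807.
ΔP = f(L/D_h)(ρV²/2) = 0.01807·3.98/0.17·1962 = 829.7 Pa.
ΔP = 0.830 kPa.

ΔP ≈ 0.830 kPa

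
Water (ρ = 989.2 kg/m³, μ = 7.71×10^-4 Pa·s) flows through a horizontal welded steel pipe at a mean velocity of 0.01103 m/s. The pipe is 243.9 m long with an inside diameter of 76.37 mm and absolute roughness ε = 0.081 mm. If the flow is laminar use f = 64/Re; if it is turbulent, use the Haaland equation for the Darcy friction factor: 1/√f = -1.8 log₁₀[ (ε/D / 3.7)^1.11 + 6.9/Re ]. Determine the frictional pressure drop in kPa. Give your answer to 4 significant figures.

Reynolds number Re = ρVD/μ = 989.2 · 0.01103 · 0.07637 / 0.000771 = 1081.
Re < 2300 → laminar flow, so f = 64/Re = 64/1081 = 0.05922 (the turbulent correlation is not needed).
Darcy-Weisbach: ΔP = f(L/D)(ρV²/2) = 0.05922·(243.9/0.07637)·(989.2·0.01103²/2) = 0.05922·3194·0.06017 = 11.38 Pa.
ΔP = 11.38 Pa = 0.01138 kPa.

ΔP ≈ 0.01138 kPa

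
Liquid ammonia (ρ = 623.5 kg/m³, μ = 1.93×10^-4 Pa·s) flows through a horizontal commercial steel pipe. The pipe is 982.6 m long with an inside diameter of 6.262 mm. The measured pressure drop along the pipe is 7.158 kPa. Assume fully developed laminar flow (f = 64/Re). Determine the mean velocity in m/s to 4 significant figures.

For laminar flow, f = 64/Re with Re = ρVD/μ, so Darcy-Weisbach reduces to ΔP = 32μLV/D². Solving for V: V = ΔP·D²/(32μL) = 7158·(0.006262)²/(32·0.000193·982.6) = 0.04625 m/s.
Check: Re = ρVD/μ = 623.5·0.04625·0.006262/0.000193 = 935.7 < 2300, so the laminar assumption holds.

V ≈ 0.04625 m/s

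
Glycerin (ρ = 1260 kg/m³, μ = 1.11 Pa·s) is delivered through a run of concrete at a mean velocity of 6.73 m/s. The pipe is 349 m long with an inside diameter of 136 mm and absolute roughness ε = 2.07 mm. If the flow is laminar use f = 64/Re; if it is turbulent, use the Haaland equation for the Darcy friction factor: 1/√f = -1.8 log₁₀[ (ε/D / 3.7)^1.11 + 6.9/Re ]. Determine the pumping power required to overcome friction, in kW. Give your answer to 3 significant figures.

Reynolds number Re = ρVD/μ = 1260 · 6.73 · 0.136 / 1.11 = 1039.
Re < 2300 → laminar flow, so f = 64/Re = 64/1039 = 0.0616 (the turbulent correlation is not needed).
Darcy-Weisbach: ΔP = f(L/D)(ρV²/2) = 0.0616·(349/0.136)·(1260·6.73²/2) = 0.0616·2566·2.853e+04 = 4.511e+06 Pa.
Q = V·A = 6.73·0.01453 = 0.09776 m³/s.
Pumping power P = QΔP = 0.09776·4.511e+06 = 441000 W = 441 kW.

P ≈ 441 kW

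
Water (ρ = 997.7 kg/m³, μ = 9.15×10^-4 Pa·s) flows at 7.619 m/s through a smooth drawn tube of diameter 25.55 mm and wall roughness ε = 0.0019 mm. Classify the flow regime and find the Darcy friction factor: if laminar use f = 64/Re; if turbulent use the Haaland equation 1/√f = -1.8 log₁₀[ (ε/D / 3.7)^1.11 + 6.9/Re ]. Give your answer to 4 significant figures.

f ≈ 0.01585

Re = ρVD/μ = 997.7·7.619·0.02555/0.000915 = 2.123e+05.
Re > 4000 → turbulent. ε/D = 1.9e-06/0.02555 = 7.44e-05; Haaland: 1/√f = -1.8 log₁₀[6.12e-06 + 3.25e-05] = 7.944, so f = 0.01585.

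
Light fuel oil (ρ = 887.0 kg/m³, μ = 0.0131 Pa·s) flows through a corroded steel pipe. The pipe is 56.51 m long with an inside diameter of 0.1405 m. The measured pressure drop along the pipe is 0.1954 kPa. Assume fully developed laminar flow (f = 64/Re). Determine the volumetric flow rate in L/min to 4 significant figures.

Q ≈ 151.5 L/min

For laminar flow, f = 64/Re with Re = ρVD/μ, so Darcy-Weisbach reduces to ΔP = 32μLV/D². Solving for V: V = ΔP·D²/(32μL) = 195.4·(0.1405)²/(32·0.0131·56.51) = 0.1628 m/s.
Check: Re = ρVD/μ = 887·0.1628·0.1405/0.0131 = 1549 < 2300, so the laminar assumption holds.
Q = V·A = 0.1628·(π/4·0.1405²) = 0.002524 m³/s = 151.5 L/min.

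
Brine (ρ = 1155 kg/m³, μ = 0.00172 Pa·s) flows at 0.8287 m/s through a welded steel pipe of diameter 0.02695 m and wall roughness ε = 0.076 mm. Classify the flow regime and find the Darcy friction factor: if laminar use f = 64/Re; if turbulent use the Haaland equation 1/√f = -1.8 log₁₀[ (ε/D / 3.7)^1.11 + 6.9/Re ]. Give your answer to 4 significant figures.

Re = ρVD/μ = 1155·0.8287·0.02695/0.00172 = 1.5e+04.
Re > 4000 → turbulent. ε/D = 7.6e-05/0.02695 = 0.00282; Haaland: 1/√f = -1.8 log₁₀[0.000346 + 0.00046] = 5.569, so f = 0.03225.

f ≈ 0.03225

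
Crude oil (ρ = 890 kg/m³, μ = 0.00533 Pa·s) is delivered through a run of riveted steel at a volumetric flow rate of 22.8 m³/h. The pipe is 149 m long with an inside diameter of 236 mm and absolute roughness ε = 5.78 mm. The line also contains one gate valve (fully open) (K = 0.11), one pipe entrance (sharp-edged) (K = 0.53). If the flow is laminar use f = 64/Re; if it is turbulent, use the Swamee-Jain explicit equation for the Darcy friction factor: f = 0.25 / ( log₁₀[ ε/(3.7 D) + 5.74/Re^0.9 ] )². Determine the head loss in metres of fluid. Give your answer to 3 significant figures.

h_f ≈ 0.0410 m

Q = 22.8 m³/h = 22.8/3600 = 0.006333 m³/s.
Cross-sectional area A = πD²/4 = π(0.236)²/4 = 0.04374 m²; mean velocity V = Q/A = 0.006333/0.04374 = 0.1448 m/s.
Reynolds number Re = ρVD/μ = 890 · 0.1448 · 0.236 / 0.00533 = 5705.
Re > 4000 → turbulent. Relative roughness ε/D = 0.00578/0.236 = 0.0245. Swamee-Jain: f = 0.25/(log₁₀[0.0245/3.7 + 5.74/5705^0.9])² = 0.25/(log₁₀[0.00662 + 0.00239])² = 0.25/(-2.045)² = 0.05976.
Total minor-loss coefficient ΣK = 1·0.11 + 1·0.53 = 0.64.
ΔP = [f·L/D + ΣK]·(ρV²/2) = [0.05976·149/0.236 + 0.64]·(890·0.1448²/2) = [37.73 + 0.64]·9.328 = 357.9 Pa.
Head loss h_f = ΔP/(ρg) = 357.9/(890·9.81) = 0.0410 m.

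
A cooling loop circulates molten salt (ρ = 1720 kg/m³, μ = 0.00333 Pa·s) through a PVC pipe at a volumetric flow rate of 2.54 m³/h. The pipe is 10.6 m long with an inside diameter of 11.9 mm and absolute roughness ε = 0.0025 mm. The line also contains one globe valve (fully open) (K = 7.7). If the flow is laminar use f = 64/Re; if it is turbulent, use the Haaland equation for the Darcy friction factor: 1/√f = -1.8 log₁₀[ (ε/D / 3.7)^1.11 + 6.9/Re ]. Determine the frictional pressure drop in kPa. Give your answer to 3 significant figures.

ΔP ≈ 959 kPa

Q = 2.54 m³/h = 2.54/3600 = 0.0007056 m³/s.
Cross-sectional area A = πD²/4 = π(0.0119)²/4 = 0.0001112 m²; mean velocity V = Q/A = 0.0007056/0.0001112 = 6.344 m/s.
Reynolds number Re = ρVD/μ = 1720 · 6.344 · 0.0119 / 0.00333 = 3.899e+04.
Re > 4000 → turbulent. Relative roughness ε/D = 2.5e-06/0.0119 = 0.00021. Haaland: 1/√f = -1.8 log₁₀[(0.00021/3.7)^1.11 + 6.9/3.899e+04] = -1.8 log₁₀[1.94e-05 + 0.000177] = 6.673, so f = 0.02246.
Total minor-loss coefficient ΣK = 1·7.7 = 7.7.
ΔP = [f·L/D + ΣK]·(ρV²/2) = [0.02246·10.6/0.0119 + 7.7]·(1720·6.344²/2) = [20.01 + 7.7]·3.461e+04 = 9.589e+05 Pa.
ΔP = 9.589e+05 Pa = 959 kPa.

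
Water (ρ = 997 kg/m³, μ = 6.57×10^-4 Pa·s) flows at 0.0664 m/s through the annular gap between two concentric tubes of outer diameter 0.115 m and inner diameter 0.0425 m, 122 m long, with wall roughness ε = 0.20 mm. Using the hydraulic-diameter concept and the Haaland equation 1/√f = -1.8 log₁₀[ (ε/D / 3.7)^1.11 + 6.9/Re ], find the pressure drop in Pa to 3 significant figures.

ΔP ≈ 136 Pa

Hydraulic diameter D_h = 4A/P = D_o - D_i = 0.115 - 0.0425 = 0.0725 m.
Re = ρVD_h/μ = 997·0.0664·0.0725/0.000657 = 7305.
ε/D_h = 0.0002/0.0725 = 0.00276; Haaland gives 1/√f = -1.8 log₁₀[0.000338+0.000945] = 5.206, so f = 0.0369.
ΔP = f(L/D_h)(ρV²/2) = 0.0369·122/0.0725·2.198 = 136.5 Pa.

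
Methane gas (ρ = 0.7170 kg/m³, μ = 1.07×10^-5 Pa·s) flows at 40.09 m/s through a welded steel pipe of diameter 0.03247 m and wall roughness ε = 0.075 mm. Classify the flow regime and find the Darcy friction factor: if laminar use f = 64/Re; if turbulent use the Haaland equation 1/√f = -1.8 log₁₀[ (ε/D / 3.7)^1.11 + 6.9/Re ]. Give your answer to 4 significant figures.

Re = ρVD/μ = 0.717·40.09·0.03247/1.07e-05 = 8.723e+04.
Re > 4000 → turbulent. ε/D = 7.5e-05/0.03247 = 0.00231; Haaland: 1/√f = -1.8 log₁₀[0.000277 + 7.91e-05] = 6.207, so f = 0.02596.

f ≈ 0.02596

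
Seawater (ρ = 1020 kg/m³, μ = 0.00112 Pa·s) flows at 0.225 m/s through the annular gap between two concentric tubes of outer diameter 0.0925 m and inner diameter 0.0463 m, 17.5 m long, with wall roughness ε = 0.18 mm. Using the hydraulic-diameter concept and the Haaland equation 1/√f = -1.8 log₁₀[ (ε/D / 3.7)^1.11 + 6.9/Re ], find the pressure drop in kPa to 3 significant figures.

Hydraulic diameter D_h = 4A/P = D_o - D_i = 0.0925 - 0.0463 = 0.0462 m.
Re = ρVD_h/μ = 1020·0.225·0.0462/0.00112 = 9467.
ε/D_h = 0.00018/0.0462 = 0.0039; Haaland gives 1/√f = -1.8 log₁₀[0.000495+0.000729] = 5.242, so f = 0.03639.
ΔP = f(L/D_h)(ρV²/2) = 0.03639·17.5/0.0462·25.82 = 355.9 Pa.
ΔP = 0.356 kPa.

ΔP ≈ 0.356 kPa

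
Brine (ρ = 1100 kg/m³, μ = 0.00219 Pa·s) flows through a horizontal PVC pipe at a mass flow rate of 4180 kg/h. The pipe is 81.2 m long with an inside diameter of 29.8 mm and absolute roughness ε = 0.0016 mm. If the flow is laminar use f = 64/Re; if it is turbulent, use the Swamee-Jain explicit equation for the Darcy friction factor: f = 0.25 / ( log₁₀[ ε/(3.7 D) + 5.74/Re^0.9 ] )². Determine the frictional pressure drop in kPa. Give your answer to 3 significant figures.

ṁ = 4180 kg/h = 4180/3600 = 1.161 kg/s.
A = πD²/4 = π(0.0298)²/4 = 0.0006975 m²; mean velocity V = ṁ/(ρA) = 1.161/(1100 · 0.0006975) = 1.513 m/s.
Reynolds number Re = ρVD/μ = 1100 · 1.513 · 0.0298 / 0.00219 = 2.265e+04.
Re > 4000 → turbulent. Relative roughness ε/D = 1.6e-06/0.0298 = 5.37e-05. Swamee-Jain: f = 0.25/(log₁₀[5.37e-05/3.7 + 5.74/2.265e+04^0.9])² = 0.25/(log₁₀[1.45e-05 + 0.000691])² = 0.25/(-3.152)² = 0.02517.
Darcy-Weisbach: ΔP = f(L/D)(ρV²/2) = 0.02517·(81.2/0.0298)·(1100·1.513²/2) = 0.02517·2725·1260 = 8.639e+04 Pa.
ΔP = 8.639e+04 Pa = 86.4 kPa.

ΔP ≈ 86.4 kPa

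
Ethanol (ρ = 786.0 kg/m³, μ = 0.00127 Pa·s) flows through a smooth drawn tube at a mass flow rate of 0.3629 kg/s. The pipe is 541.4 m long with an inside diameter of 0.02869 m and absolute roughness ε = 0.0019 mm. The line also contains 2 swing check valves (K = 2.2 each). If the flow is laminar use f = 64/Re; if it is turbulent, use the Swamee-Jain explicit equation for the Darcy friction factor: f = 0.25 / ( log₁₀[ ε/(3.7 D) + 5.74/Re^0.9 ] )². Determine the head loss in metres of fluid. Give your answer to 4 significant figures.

h_f ≈ 14.43 m

A = πD²/4 = π(0.02869)²/4 = 0.0006465 m²; mean velocity V = ṁ/(ρA) = 0.3629/(786 · 0.0006465) = 0.7142 m/s.
Reynolds number Re = ρVD/μ = 786 · 0.7142 · 0.02869 / 0.00127 = 1.268e+04.
Re > 4000 → turbulent. Relative roughness ε/D = 1.9e-06/0.02869 = 6.62e-05. Swamee-Jain: f = 0.25/(log₁₀[6.62e-05/3.7 + 5.74/1.268e+04^0.9])² = 0.25/(log₁₀[1.79e-05 + 0.00116])² = 0.25/(-2.927)² = 0.02917.
Total minor-loss coefficient ΣK = 2·2.2 = 4.4.
ΔP = [f·L/D + ΣK]·(ρV²/2) = [0.02917·541.4/0.02869 + 4.4]·(786·0.7142²/2) = [550.5 + 4.4]·200.5 = 1.112e+05 Pa.
Head loss h_f = ΔP/(ρg) = 1.112e+05/(786·9.81) = 14.43 m.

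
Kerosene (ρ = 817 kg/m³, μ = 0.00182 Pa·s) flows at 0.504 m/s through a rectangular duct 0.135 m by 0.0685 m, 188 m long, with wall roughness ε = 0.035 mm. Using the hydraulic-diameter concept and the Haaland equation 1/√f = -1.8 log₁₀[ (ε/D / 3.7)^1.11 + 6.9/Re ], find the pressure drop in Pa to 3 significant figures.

ΔP ≈ 5640 Pa

Hydraulic diameter D_h = 4A/P = 4·(0.135·0.0685)/(2·(0.135+0.0685)) = 0.03699/0.407 = 0.09088 m.
Re = ρVD_h/μ = 817·0.504·0.09088/0.00182 = 2.056e+04.
ε/D_h = 3.5e-05/0.09088 = 0.000385; Haaland gives 1/√f = -1.8 log₁₀[3.8e-05+0.000336] = 6.17, so f = 0.02627.
ΔP = f(L/D_h)(ρV²/2) = 0.02627·188/0.09088·103.8 = 5639 Pa.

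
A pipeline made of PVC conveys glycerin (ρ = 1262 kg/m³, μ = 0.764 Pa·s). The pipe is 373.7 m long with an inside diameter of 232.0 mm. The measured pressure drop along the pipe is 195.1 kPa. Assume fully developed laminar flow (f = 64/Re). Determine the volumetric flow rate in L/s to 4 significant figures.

For laminar flow, f = 64/Re with Re = ρVD/μ, so Darcy-Weisbach reduces to ΔP = 32μLV/D². Solving for V: V = ΔP·D²/(32μL) = 1.951e+05·(0.232)²/(32·0.764·373.7) = 1.149 m/s.
Check: Re = ρVD/μ = 1262·1.149·0.232/0.764 = 440.5 < 2300, so the laminar assumption holds.
Q = V·A = 1.149·(π/4·0.232²) = 0.04859 m³/s = 48.59 L/s.

Q ≈ 48.59 L/s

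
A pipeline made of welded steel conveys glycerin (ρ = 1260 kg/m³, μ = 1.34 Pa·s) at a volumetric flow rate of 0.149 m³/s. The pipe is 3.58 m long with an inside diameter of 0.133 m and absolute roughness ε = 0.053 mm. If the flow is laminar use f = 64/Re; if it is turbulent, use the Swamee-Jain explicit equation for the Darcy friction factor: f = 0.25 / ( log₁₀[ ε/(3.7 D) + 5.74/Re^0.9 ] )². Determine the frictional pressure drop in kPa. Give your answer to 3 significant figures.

ΔP ≈ 93.1 kPa

Cross-sectional area A = πD²/4 = π(0.133)²/4 = 0.01389 m²; mean velocity V = Q/A = 0.149/0.01389 = 10.72 m/s.
Reynolds number Re = ρVD/μ = 1260 · 10.72 · 0.133 / 1.34 = 1341.
Re < 2300 → laminar flow, so f = 64/Re = 64/1341 = 0.04772 (the turbulent correlation is not needed).
Darcy-Weisbach: ΔP = f(L/D)(ρV²/2) = 0.04772·(3.58/0.133)·(1260·10.72²/2) = 0.04772·26.92·7.246e+04 = 9.307e+04 Pa.
ΔP = 9.307e+04 Pa = 93.1 kPa.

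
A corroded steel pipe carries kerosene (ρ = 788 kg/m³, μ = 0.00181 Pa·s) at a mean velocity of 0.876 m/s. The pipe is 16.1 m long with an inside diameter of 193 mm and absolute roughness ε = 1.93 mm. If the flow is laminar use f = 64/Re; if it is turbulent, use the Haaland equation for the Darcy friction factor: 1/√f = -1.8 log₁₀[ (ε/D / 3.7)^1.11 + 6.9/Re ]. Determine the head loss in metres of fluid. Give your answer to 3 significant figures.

Reynolds number Re = ρVD/μ = 788 · 0.876 · 0.193 / 0.00181 = 7.361e+04.
Re > 4000 → turbulent. Relative roughness ε/D = 0.00193/0.193 = 0.01. Haaland: 1/√f = -1.8 log₁₀[(0.01/3.7)^1.11 + 6.9/7.361e+04] = -1.8 log₁₀[0.00141 + 9.37e-05] = 5.081, so f = 0.03874.
Darcy-Weisbach: ΔP = f(L/D)(ρV²/2) = 0.03874·(16.1/0.193)·(788·0.876²/2) = 0.03874·83.42·302.3 = 977 Pa.
Head loss h_f = ΔP/(ρg) = 977/(788·9.81) = 0.126 m.

h_f ≈ 0.126 m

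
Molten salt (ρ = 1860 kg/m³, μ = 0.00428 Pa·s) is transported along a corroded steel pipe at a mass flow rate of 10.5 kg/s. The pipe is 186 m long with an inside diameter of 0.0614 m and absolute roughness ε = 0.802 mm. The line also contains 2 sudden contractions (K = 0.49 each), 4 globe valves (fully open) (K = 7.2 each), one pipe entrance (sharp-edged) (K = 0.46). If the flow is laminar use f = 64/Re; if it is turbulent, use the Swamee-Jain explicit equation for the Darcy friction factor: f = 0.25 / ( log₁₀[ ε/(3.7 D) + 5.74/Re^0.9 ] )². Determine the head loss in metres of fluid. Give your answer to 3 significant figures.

h_f ≈ 29.7 m

A = πD²/4 = π(0.0614)²/4 = 0.002961 m²; mean velocity V = ṁ/(ρA) = 10.5/(1860 · 0.002961) = 1.907 m/s.
Reynolds number Re = ρVD/μ = 1860 · 1.907 · 0.0614 / 0.00428 = 5.087e+04.
Re > 4000 → turbulent. Relative roughness ε/D = 0.000802/0.0614 = 0.0131. Swamee-Jain: f = 0.25/(log₁₀[0.0131/3.7 + 5.74/5.087e+04^0.9])² = 0.25/(log₁₀[0.00353 + 0.000333])² = 0.25/(-2.413)² = 0.04294.
Total minor-loss coefficient ΣK = 2·0.49 + 4·7.2 + 1·0.46 = 30.2.
ΔP = [f·L/D + ΣK]·(ρV²/2) = [0.04294·186/0.0614 + 30.2]·(1860·1.907²/2) = [130.1 + 30.2]·3381 = 5.419e+05 Pa.
Head loss h_f = ΔP/(ρg) = 5.419e+05/(1860·9.81) = 29.7 m.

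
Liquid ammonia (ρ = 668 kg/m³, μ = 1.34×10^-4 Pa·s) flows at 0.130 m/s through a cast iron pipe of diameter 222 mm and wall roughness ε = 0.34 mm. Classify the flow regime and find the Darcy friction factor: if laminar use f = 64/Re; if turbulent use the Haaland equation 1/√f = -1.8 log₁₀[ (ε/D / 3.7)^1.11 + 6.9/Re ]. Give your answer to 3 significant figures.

Re = ρVD/μ = 668·0.13·0.222/0.000134 = 1.439e+05.
Re > 4000 → turbulent. ε/D = 0.00034/0.222 = 0.00153; Haaland: 1/√f = -1.8 log₁₀[0.000176 + 4.8e-05] = 6.571, so f = 0.02316.

f ≈ 0.0232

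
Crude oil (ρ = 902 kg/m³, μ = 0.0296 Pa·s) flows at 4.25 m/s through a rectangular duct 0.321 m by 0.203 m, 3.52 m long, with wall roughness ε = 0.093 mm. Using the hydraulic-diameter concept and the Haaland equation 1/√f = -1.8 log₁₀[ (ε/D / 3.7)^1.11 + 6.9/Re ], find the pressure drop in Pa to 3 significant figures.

ΔP ≈ 2750 Pa

Hydraulic diameter D_h = 4A/P = 4·(0.321·0.203)/(2·(0.321+0.203)) = 0.2607/1.048 = 0.2487 m.
Re = ρVD_h/μ = 902·4.25·0.2487/0.0296 = 3.221e+04.
ε/D_h = 9.3e-05/0.2487 = 0.000374; Haaland gives 1/√f = -1.8 log₁₀[3.67e-05+0.000214] = 6.481, so f = 0.02381.
ΔP = f(L/D_h)(ρV²/2) = 0.02381·3.52/0.2487·8146 = 2745 Pa.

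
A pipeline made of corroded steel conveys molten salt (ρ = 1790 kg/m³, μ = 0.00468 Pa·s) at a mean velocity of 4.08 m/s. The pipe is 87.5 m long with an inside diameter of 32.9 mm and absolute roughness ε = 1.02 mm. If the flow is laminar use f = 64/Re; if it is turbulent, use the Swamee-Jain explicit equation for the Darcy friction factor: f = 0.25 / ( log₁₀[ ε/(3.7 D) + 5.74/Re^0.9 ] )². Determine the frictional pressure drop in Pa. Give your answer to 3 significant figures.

ΔP ≈ 2.33×10^6 Pa

Reynolds number Re = ρVD/μ = 1790 · 4.08 · 0.0329 / 0.00468 = 5.134e+04.
Re > 4000 → turbulent. Relative roughness ε/D = 0.00102/0.0329 = 0.031. Swamee-Jain: f = 0.25/(log₁₀[0.031/3.7 + 5.74/5.134e+04^0.9])² = 0.25/(log₁₀[0.00838 + 0.000331])² = 0.25/(-2.06)² = 0.05891.
Darcy-Weisbach: ΔP = f(L/D)(ρV²/2) = 0.05891·(87.5/0.0329)·(1790·4.08²/2) = 0.05891·2660·1.49e+04 = 2.334e+06 Pa.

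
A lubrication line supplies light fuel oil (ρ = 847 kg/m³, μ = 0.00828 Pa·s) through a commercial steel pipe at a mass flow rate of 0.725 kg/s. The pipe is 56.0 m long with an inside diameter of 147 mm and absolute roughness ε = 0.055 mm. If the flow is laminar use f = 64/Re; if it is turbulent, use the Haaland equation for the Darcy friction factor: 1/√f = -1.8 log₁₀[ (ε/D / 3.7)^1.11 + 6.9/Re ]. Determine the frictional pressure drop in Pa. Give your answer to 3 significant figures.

ΔP ≈ 34.6 Pa

A = πD²/4 = π(0.147)²/4 = 0.01697 m²; mean velocity V = ṁ/(ρA) = 0.725/(847 · 0.01697) = 0.05043 m/s.
Reynolds number Re = ρVD/μ = 847 · 0.05043 · 0.147 / 0.00828 = 758.4.
Re < 2300 → laminar flow, so f = 64/Re = 64/758.4 = 0.08439 (the turbulent correlation is not needed).
Darcy-Weisbach: ΔP = f(L/D)(ρV²/2) = 0.08439·(56/0.147)·(847·0.05043²/2) = 0.08439·381·1.077 = 34.63 Pa.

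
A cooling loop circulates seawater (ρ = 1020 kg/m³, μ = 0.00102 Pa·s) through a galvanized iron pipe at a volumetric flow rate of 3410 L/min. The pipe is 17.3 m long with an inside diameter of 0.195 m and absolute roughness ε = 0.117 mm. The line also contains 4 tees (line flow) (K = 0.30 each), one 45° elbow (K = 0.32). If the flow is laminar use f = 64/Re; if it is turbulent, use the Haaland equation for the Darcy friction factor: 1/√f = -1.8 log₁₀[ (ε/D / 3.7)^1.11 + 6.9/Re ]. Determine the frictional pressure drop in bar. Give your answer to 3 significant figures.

ΔP ≈ 0.0583 bar

Q = 3410 L/min = 3410/60000 = 0.05683 m³/s.
Cross-sectional area A = πD²/4 = π(0.195)²/4 = 0.02986 m²; mean velocity V = Q/A = 0.05683/0.02986 = 1.903 m/s.
Reynolds number Re = ρVD/μ = 1020 · 1.903 · 0.195 / 0.00102 = 3.711e+05.
Re > 4000 → turbulent. Relative roughness ε/D = 0.000117/0.195 = 0.0006. Haaland: 1/√f = -1.8 log₁₀[(0.0006/3.7)^1.11 + 6.9/3.711e+05] = -1.8 log₁₀[6.21e-05 + 1.86e-05] = 7.368, so f = 0.01842.
Total minor-loss coefficient ΣK = 4·0.3 + 1·0.32 = 1.52.
ΔP = [f·L/D + ΣK]·(ρV²/2) = [0.01842·17.3/0.195 + 1.52]·(1020·1.903²/2) = [1.634 + 1.52]·1847 = 5826 Pa.
ΔP = 5826 Pa = 0.0583 bar.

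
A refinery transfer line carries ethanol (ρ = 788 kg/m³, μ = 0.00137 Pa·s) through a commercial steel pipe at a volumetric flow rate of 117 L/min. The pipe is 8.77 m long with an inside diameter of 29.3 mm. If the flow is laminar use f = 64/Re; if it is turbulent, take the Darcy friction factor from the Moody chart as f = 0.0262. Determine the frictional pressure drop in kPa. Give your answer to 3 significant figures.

ΔP ≈ 25.8 kPa

Q = 117 L/min = 117/60000 = 0.00195 m³/s.
Cross-sectional area A = πD²/4 = π(0.0293)²/4 = 0.0006743 m²; mean velocity V = Q/A = 0.00195/0.0006743 = 2.892 m/s.
Reynolds number Re = ρVD/μ = 788 · 2.892 · 0.0293 / 0.00137 = 4.874e+04.
Re > 4000 → turbulent; use the Moody-chart value f = 0.0262.
Darcy-Weisbach: ΔP = f(L/D)(ρV²/2) = 0.0262·(8.77/0.0293)·(788·2.892²/2) = 0.0262·299.3·3295 = 2.584e+04 Pa.
ΔP = 2.584e+04 Pa = 25.8 kPa.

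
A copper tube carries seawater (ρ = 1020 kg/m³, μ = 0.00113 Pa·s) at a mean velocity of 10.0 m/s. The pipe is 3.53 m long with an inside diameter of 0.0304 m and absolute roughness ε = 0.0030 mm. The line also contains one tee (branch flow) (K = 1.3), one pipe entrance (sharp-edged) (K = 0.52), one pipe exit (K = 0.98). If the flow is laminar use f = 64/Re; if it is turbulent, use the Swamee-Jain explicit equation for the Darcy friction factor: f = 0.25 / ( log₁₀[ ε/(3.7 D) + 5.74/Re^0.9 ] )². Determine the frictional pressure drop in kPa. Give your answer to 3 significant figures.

ΔP ≈ 235 kPa

Reynolds number Re = ρVD/μ = 1020 · 10 · 0.0304 / 0.00113 = 2.744e+05.
Re > 4000 → turbulent. Relative roughness ε/D = 3e-06/0.0304 = 9.87e-05. Swamee-Jain: f = 0.25/(log₁₀[9.87e-05/3.7 + 5.74/2.744e+05^0.9])² = 0.25/(log₁₀[2.67e-05 + 7.32e-05])² = 0.25/(-4.001)² = 0.01562.
Total minor-loss coefficient ΣK = 1·1.3 + 1·0.52 + 1·0.98 = 2.8.
ΔP = [f·L/D + ΣK]·(ρV²/2) = [0.01562·3.53/0.0304 + 2.8]·(1020·10²/2) = [1.814 + 2.8]·5.1e+04 = 2.353e+05 Pa.
ΔP = 2.353e+05 Pa = 235 kPa.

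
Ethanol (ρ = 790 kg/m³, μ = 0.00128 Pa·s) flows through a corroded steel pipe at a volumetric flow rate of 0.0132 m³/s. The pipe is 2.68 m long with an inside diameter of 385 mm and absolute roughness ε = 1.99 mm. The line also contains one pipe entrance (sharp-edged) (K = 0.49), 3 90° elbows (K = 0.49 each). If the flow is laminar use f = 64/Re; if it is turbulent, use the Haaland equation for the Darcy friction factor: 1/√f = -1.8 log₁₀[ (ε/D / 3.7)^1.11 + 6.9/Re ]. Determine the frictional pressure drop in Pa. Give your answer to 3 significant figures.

ΔP ≈ 11.1 Pa

Cross-sectional area A = πD²/4 = π(0.385)²/4 = 0.1164 m²; mean velocity V = Q/A = 0.0132/0.1164 = 0.1134 m/s.
Reynolds number Re = ρVD/μ = 790 · 0.1134 · 0.385 / 0.00128 = 2.694e+04.
Re > 4000 → turbulent. Relative roughness ε/D = 0.00199/0.385 = 0.00517. Haaland: 1/√f = -1.8 log₁₀[(0.00517/3.7)^1.11 + 6.9/2.694e+04] = -1.8 log₁₀[0.000678 + 0.000256] = 5.453, so f = 0.03363.
Total minor-loss coefficient ΣK = 1·0.49 + 3·0.49 = 1.96.
ΔP = [f·L/D + ΣK]·(ρV²/2) = [0.03363·2.68/0.385 + 1.96]·(790·0.1134²/2) = [0.2341 + 1.96]·5.078 = 11.14 Pa.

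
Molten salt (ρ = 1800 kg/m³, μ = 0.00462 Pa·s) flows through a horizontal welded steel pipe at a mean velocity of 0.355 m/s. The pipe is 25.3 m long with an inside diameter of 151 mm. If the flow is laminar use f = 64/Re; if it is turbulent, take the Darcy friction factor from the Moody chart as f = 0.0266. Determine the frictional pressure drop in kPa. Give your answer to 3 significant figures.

Reynolds number Re = ρVD/μ = 1800 · 0.355 · 0.151 / 0.00462 = 2.089e+04.
Re > 4000 → turbulent; use the Moody-chart value f = 0.0266.
Darcy-Weisbach: ΔP = f(L/D)(ρV²/2) = 0.0266·(25.3/0.151)·(1800·0.355²/2) = 0.0266·167.5·113.4 = 505.5 Pa.
ΔP = 505.5 Pa = 0.506 kPa.

ΔP ≈ 0.506 kPa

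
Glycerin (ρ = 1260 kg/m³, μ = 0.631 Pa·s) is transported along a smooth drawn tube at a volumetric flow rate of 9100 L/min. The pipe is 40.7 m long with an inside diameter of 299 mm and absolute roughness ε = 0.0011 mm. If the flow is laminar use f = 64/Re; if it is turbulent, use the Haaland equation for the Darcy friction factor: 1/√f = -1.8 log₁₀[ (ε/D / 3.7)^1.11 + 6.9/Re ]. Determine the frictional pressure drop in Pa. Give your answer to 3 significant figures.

Q = 9100 L/min = 9100/60000 = 0.1517 m³/s.
Cross-sectional area A = πD²/4 = π(0.299)²/4 = 0.07022 m²; mean velocity V = Q/A = 0.1517/0.07022 = 2.16 m/s.
Reynolds number Re = ρVD/μ = 1260 · 2.16 · 0.299 / 0.631 = 1290.
Re < 2300 → laminar flow, so f = 64/Re = 64/1290 = 0.04963 (the turbulent correlation is not needed).
Darcy-Weisbach: ΔP = f(L/D)(ρV²/2) = 0.04963·(40.7/0.299)·(1260·2.16²/2) = 0.04963·136.1·2939 = 1.986e+04 Pa.

ΔP ≈ 19900 Pa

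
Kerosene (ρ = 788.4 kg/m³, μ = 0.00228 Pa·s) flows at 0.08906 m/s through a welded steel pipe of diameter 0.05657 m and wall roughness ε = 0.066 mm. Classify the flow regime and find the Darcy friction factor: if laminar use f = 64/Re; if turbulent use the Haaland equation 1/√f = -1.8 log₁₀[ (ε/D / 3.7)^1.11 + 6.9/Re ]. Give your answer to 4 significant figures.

f ≈ 0.03674

Re = ρVD/μ = 788.4·0.08906·0.05657/0.00228 = 1742.
Re < 2300 → laminar, so f = 64/Re = 0.03674 (roughness is irrelevant in laminar flow).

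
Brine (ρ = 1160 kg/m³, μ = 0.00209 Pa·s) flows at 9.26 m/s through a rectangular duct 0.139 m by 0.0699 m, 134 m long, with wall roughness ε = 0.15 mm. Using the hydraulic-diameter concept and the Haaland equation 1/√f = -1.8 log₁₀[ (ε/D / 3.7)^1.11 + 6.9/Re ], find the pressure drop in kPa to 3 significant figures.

ΔP ≈ 1620 kPa

Hydraulic diameter D_h = 4A/P = 4·(0.139·0.0699)/(2·(0.139+0.0699)) = 0.03886/0.4178 = 0.09302 m.
Re = ρVD_h/μ = 1160·9.26·0.09302/0.00209 = 4.781e+05.
ε/D_h = 0.00015/0.09302 = 0.00161; Haaland gives 1/√f = -1.8 log₁₀[0.000186+1.44e-05] = 6.656, so f = 0.02257.
ΔP = f(L/D_h)(ρV²/2) = 0.02257·134/0.09302·4.973e+04 = 1.617e+06 Pa.
ΔP = 1620 kPa.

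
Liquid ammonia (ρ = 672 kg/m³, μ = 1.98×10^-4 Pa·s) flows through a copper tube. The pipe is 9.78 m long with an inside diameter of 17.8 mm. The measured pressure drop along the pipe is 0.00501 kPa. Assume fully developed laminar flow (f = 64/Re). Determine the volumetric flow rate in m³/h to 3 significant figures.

Q ≈ 0.0229 m³/h

For laminar flow, f = 64/Re with Re = ρVD/μ, so Darcy-Weisbach reduces to ΔP = 32μLV/D². Solving for V: V = ΔP·D²/(32μL) = 5.01·(0.0178)²/(32·0.000198·9.78) = 0.02562 m/s.
Check: Re = ρVD/μ = 672·0.02562·0.0178/0.000198 = 1548 < 2300, so the laminar assumption holds.
Q = V·A = 0.02562·(π/4·0.0178²) = 6.375e-06 m³/s = 0.0229 m³/h.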